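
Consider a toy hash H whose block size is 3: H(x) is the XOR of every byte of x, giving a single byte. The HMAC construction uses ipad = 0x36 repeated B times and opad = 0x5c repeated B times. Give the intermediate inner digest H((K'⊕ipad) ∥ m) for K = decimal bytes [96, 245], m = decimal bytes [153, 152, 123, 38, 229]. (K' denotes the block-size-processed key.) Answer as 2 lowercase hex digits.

1a

Key decimal bytes [96, 245] = 60 f5 is 2 bytes ≤ B = 3; zero-pad to 3 bytes: K' = 60 f5 00.
K' ⊕ ipad = 56 c3 36.
Inner input = 56 c3 36 ∥ 99 98 7b 26 e5.
Inner hash: XOR 56⊕c3⊕36⊕99⊕98⊕7b⊕26⊕e5 = 1a.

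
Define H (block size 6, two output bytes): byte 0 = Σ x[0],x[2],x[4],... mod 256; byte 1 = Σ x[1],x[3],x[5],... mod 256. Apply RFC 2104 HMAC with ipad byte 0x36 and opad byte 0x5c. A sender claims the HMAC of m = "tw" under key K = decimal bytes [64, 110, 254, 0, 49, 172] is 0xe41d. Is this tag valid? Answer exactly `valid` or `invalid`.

valid

Key decimal bytes [64, 110, 254, 0, 49, 172] = 40 6e fe 00 31 ac is exactly B = 6 bytes: K' = 40 6e fe 00 31 ac.
K' ⊕ ipad = 76 58 c8 36 07 9a; K' ⊕ opad = 1c 32 a2 5c 6d f0.
Inner hash: even-index sum = 441 mod 256 = 185; odd-index sum = 415 mod 256 = 159 → b9 9f.
Outer hash (recomputed tag): even-index sum = 484 mod 256 = 228; odd-index sum = 541 mod 256 = 29 → e4 1d.
Recomputed tag = e41d; claimed = e41d → match.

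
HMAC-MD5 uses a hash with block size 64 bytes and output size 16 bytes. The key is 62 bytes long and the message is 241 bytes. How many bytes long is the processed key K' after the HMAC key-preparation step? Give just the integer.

64

Key is 62 ≤ 64 bytes, zero-padded: |K'| = 64.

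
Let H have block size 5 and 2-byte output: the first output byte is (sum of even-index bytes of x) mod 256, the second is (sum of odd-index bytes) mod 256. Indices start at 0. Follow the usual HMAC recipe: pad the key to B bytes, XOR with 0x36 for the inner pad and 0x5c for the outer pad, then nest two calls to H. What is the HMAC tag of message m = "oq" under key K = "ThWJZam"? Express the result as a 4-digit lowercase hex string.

b0cc

Key "ThWJZam" = 54 68 57 4a 5a 61 6d is 7 bytes > B = 5, so hash it first: H(key) = 72 13, then zero-pad to 5 bytes: K' = 72 13 00 00 00.
K' ⊕ ipad = 44 25 36 36 36.  K' ⊕ opad = 2e 4f 5c 5c 5c.
Inner input = (K'⊕ipad) ∥ m = 44 25 36 36 36 ∥ 6f 71.
Inner hash: even-index sum = 289 mod 256 = 33; odd-index sum = 202 mod 256 = 202 → 21 ca.
Outer input = (K'⊕opad) ∥ inner = 2e 4f 5c 5c 5c ∥ 21 ca.
Outer hash (tag): even-index sum = 432 mod 256 = 176; odd-index sum = 204 mod 256 = 204 → b0 cc.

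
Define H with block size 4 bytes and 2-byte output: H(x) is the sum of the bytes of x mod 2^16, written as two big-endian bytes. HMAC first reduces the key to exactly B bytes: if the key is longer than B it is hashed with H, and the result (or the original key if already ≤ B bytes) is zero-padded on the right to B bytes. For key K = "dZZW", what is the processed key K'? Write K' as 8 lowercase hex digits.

645a5a57

Key "dZZW" = 64 5a 5a 57 is exactly B = 4 bytes: K' = 64 5a 5a 57.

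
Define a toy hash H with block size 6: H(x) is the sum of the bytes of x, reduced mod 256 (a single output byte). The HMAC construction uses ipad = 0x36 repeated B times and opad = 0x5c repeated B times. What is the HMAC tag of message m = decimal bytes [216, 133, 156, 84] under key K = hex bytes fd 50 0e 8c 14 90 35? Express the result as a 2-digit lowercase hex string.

Key hex bytes fd 50 0e 8c 14 90 35 is 7 bytes > B = 6, so hash it first: H(key) = c0, then zero-pad to 6 bytes: K' = c0 00 00 00 00 00.
K' ⊕ ipad = f6 36 36 36 36 36.  K' ⊕ opad = 9c 5c 5c 5c 5c 5c.
Inner input = (K'⊕ipad) ∥ m = f6 36 36 36 36 36 ∥ d8 85 9c 54.
Inner hash: sum = 246+54+54+54+54+54+216+133+156+84 = 1105; mod 256 = 81 → 51.
Outer input = (K'⊕opad) ∥ inner = 9c 5c 5c 5c 5c 5c ∥ 51.
Outer hash (tag): sum = 156+92+92+92+92+92+81 = 697; mod 256 = 185 → b9.

b9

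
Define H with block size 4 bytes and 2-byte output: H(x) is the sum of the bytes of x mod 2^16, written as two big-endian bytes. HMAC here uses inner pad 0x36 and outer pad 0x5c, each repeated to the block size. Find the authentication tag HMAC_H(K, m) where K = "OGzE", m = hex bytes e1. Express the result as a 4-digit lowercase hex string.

00f9

Key "OGzE" = 4f 47 7a 45 is exactly B = 4 bytes: K' = 4f 47 7a 45.
K' ⊕ ipad = 79 71 4c 73.  K' ⊕ opad = 13 1b 26 19.
Inner input = (K'⊕ipad) ∥ m = 79 71 4c 73 ∥ e1.
Inner hash: sum = 121+113+76+115+225 = 650 → 02 8a.
Outer input = (K'⊕opad) ∥ inner = 13 1b 26 19 ∥ 02 8a.
Outer hash (tag): sum = 19+27+38+25+2+138 = 249 → 00 f9.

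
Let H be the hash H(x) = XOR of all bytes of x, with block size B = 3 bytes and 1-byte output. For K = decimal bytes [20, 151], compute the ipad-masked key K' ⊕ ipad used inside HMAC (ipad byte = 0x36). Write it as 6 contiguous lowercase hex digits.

Key decimal bytes [20, 151] = 14 97 is 2 bytes ≤ B = 3; zero-pad to 3 bytes: K' = 14 97 00.
XOR each byte with 0x36: 14⊕36=22, 97⊕36=a1, 00⊕36=36.

22a136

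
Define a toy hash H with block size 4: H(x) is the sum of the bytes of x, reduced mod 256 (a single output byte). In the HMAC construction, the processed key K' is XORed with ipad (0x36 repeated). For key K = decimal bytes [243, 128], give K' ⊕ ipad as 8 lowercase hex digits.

Key decimal bytes [243, 128] = f3 80 is 2 bytes ≤ B = 4; zero-pad to 4 bytes: K' = f3 80 00 00.
XOR each byte with 0x36: f3⊕36=c5, 80⊕36=b6, 00⊕36=36, 00⊕36=36.

c5b63636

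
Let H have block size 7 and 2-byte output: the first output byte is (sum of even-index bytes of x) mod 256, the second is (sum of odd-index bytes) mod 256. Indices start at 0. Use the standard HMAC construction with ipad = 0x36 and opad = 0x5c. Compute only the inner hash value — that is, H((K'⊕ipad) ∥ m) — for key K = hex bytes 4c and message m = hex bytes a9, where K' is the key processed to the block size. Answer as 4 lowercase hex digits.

1c4b

Key hex bytes 4c is 1 byte ≤ B = 7; zero-pad to 7 bytes: K' = 4c 00 00 00 00 00 00.
K' ⊕ ipad = 7a 36 36 36 36 36 36.
Inner input = 7a 36 36 36 36 36 36 ∥ a9.
Inner hash: even-index sum = 284 mod 256 = 28; odd-index sum = 331 mod 256 = 75 → 1c 4b.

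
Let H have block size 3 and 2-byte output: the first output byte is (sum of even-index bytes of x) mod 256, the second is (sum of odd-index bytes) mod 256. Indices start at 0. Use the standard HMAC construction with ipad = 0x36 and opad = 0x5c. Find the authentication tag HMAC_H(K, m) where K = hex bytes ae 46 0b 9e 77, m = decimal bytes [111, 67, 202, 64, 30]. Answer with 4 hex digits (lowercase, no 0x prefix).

Key hex bytes ae 46 0b 9e 77 is 5 bytes > B = 3, so hash it first: H(key) = 30 e4, then zero-pad to 3 bytes: K' = 30 e4 00.
K' ⊕ ipad = 06 d2 36.  K' ⊕ opad = 6c b8 5c.
Inner input = (K'⊕ipad) ∥ m = 06 d2 36 ∥ 6f 43 ca 40 1e.
Inner hash: even-index sum = 191 mod 256 = 191; odd-index sum = 553 mod 256 = 41 → bf 29.
Outer input = (K'⊕opad) ∥ inner = 6c b8 5c ∥ bf 29.
Outer hash (tag): even-index sum = 241 mod 256 = 241; odd-index sum = 375 mod 256 = 119 → f1 77.

f177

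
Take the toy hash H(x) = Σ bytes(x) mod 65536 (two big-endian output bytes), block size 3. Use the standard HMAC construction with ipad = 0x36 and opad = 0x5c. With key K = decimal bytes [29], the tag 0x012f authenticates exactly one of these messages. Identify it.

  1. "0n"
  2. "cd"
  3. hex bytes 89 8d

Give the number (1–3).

Key decimal bytes [29] = 1d is 1 byte ≤ B = 3; zero-pad to 3 bytes: K' = 1d 00 00.
K' ⊕ ipad = 2b 36 36; K' ⊕ opad = 41 5c 5c.
m1: inner = H(2b 36 36 30 6e) = 01 35; tag = H(41 5c 5c 01 35) = 012f ← matches
m2: inner = H(2b 36 36 63 64) = 01 5e; tag = H(41 5c 5c 01 5e) = 0158
m3: inner = H(2b 36 36 89 8d) = 01 ad; tag = H(41 5c 5c 01 ad) = 01a7

1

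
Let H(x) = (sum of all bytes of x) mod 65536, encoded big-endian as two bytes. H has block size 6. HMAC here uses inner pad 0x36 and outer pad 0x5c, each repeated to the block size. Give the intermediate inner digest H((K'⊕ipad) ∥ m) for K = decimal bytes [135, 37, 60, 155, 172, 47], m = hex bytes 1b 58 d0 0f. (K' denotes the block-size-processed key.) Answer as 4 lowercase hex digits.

Key decimal bytes [135, 37, 60, 155, 172, 47] = 87 25 3c 9b ac 2f is exactly B = 6 bytes: K' = 87 25 3c 9b ac 2f.
K' ⊕ ipad = b1 13 0a ad 9a 19.
Inner input = b1 13 0a ad 9a 19 ∥ 1b 58 d0 0f.
Inner hash: sum = 177+19+10+173+154+25+27+88+208+15 = 896 → 03 80.

0380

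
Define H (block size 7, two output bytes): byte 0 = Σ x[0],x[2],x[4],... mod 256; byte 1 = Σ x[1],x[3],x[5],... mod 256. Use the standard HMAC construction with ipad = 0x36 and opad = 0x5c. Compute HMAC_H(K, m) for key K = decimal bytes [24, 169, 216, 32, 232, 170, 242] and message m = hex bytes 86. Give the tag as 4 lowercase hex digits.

0125

Key decimal bytes [24, 169, 216, 32, 232, 170, 242] = 18 a9 d8 20 e8 aa f2 is exactly B = 7 bytes: K' = 18 a9 d8 20 e8 aa f2.
K' ⊕ ipad = 2e 9f ee 16 de 9c c4.  K' ⊕ opad = 44 f5 84 7c b4 f6 ae.
Inner input = (K'⊕ipad) ∥ m = 2e 9f ee 16 de 9c c4 ∥ 86.
Inner hash: even-index sum = 702 mod 256 = 190; odd-index sum = 471 mod 256 = 215 → be d7.
Outer input = (K'⊕opad) ∥ inner = 44 f5 84 7c b4 f6 ae ∥ be d7.
Outer hash (tag): even-index sum = 769 mod 256 = 1; odd-index sum = 805 mod 256 = 37 → 01 25.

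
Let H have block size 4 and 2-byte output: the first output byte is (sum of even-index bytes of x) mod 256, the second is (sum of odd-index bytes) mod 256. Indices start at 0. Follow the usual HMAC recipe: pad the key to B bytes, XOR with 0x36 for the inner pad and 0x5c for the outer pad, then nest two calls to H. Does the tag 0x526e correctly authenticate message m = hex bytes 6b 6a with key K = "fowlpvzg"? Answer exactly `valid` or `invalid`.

Key "fowlpvzg" = 66 6f 77 6c 70 76 7a 67 is 8 bytes > B = 4, so hash it first: H(key) = c7 b8, then zero-pad to 4 bytes: K' = c7 b8 00 00.
K' ⊕ ipad = f1 8e 36 36; K' ⊕ opad = 9b e4 5c 5c.
Inner hash: even-index sum = 402 mod 256 = 146; odd-index sum = 302 mod 256 = 46 → 92 2e.
Outer hash (recomputed tag): even-index sum = 393 mod 256 = 137; odd-index sum = 366 mod 256 = 110 → 89 6e.
Recomputed tag = 896e; claimed = 526e → mismatch.

invalid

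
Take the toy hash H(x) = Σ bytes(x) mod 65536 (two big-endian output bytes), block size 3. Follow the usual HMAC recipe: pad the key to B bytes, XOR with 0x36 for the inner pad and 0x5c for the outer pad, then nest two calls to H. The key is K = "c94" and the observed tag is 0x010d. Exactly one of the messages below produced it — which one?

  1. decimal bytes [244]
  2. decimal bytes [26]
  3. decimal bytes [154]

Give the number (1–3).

Key "c94" = 63 39 34 is exactly B = 3 bytes: K' = 63 39 34.
K' ⊕ ipad = 55 0f 02; K' ⊕ opad = 3f 65 68.
m1: inner = H(55 0f 02 f4) = 01 5a; tag = H(3f 65 68 01 5a) = 0167
m2: inner = H(55 0f 02 1a) = 00 80; tag = H(3f 65 68 00 80) = 018c
m3: inner = H(55 0f 02 9a) = 01 00; tag = H(3f 65 68 01 00) = 010d ← matches

3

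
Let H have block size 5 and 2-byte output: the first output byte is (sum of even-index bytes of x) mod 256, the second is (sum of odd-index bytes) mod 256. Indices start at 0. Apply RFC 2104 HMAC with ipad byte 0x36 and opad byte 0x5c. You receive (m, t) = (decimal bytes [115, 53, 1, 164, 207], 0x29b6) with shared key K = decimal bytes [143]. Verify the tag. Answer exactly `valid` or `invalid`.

Key decimal bytes [143] = 8f is 1 byte ≤ B = 5; zero-pad to 5 bytes: K' = 8f 00 00 00 00.
K' ⊕ ipad = b9 36 36 36 36; K' ⊕ opad = d3 5c 5c 5c 5c.
Inner hash: even-index sum = 510 mod 256 = 254; odd-index sum = 431 mod 256 = 175 → fe af.
Outer hash (recomputed tag): even-index sum = 570 mod 256 = 58; odd-index sum = 438 mod 256 = 182 → 3a b6.
Recomputed tag = 3ab6; claimed = 29b6 → mismatch.

invalid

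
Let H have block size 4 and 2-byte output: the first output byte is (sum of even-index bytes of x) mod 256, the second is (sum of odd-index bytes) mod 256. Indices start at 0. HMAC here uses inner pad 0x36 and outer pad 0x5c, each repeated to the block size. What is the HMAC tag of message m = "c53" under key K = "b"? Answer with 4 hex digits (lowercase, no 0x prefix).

Key "b" = 62 is 1 byte ≤ B = 4; zero-pad to 4 bytes: K' = 62 00 00 00.
K' ⊕ ipad = 54 36 36 36.  K' ⊕ opad = 3e 5c 5c 5c.
Inner input = (K'⊕ipad) ∥ m = 54 36 36 36 ∥ 63 35 33.
Inner hash: even-index sum = 288 mod 256 = 32; odd-index sum = 161 mod 256 = 161 → 20 a1.
Outer input = (K'⊕opad) ∥ inner = 3e 5c 5c 5c ∥ 20 a1.
Outer hash (tag): even-index sum = 186 mod 256 = 186; odd-index sum = 345 mod 256 = 89 → ba 59.

ba59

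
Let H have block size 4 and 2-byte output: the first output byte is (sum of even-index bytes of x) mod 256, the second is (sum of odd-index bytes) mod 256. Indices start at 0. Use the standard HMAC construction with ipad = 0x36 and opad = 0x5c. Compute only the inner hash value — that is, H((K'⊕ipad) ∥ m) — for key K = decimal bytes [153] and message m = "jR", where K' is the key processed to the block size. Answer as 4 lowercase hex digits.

Key decimal bytes [153] = 99 is 1 byte ≤ B = 4; zero-pad to 4 bytes: K' = 99 00 00 00.
K' ⊕ ipad = af 36 36 36.
Inner input = af 36 36 36 ∥ 6a 52.
Inner hash: even-index sum = 335 mod 256 = 79; odd-index sum = 190 mod 256 = 190 → 4f be.

4fbe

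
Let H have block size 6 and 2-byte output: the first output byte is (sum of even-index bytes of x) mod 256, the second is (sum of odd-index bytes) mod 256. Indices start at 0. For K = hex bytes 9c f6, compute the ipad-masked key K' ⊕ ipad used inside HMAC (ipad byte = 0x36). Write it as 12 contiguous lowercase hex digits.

aac036363636

Key hex bytes 9c f6 is 2 bytes ≤ B = 6; zero-pad to 6 bytes: K' = 9c f6 00 00 00 00.
XOR each byte with 0x36: 9c⊕36=aa, f6⊕36=c0, 00⊕36=36, 00⊕36=36, 00⊕36=36, 00⊕36=36.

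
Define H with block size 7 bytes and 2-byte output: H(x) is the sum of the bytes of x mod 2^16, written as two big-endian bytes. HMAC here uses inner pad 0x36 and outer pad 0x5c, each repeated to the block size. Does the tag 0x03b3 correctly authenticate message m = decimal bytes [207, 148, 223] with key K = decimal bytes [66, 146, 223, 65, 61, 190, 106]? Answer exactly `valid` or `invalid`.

Key decimal bytes [66, 146, 223, 65, 61, 190, 106] = 42 92 df 41 3d be 6a is exactly B = 7 bytes: K' = 42 92 df 41 3d be 6a.
K' ⊕ ipad = 74 a4 e9 77 0b 88 5c; K' ⊕ opad = 1e ce 83 1d 61 e2 36.
Inner hash: sum = 116+164+233+119+11+136+92+207+148+223 = 1449 → 05 a9.
Outer hash (recomputed tag): sum = 30+206+131+29+97+226+54+5+169 = 947 → 03 b3.
Recomputed tag = 03b3; claimed = 03b3 → match.

valid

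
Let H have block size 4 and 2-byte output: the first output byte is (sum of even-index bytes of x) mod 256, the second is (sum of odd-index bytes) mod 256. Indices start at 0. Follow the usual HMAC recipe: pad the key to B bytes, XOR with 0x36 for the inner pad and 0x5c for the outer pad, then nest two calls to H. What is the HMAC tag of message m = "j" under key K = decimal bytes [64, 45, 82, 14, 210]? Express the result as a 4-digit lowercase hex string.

Key decimal bytes [64, 45, 82, 14, 210] = 40 2d 52 0e d2 is 5 bytes > B = 4, so hash it first: H(key) = 64 3b, then zero-pad to 4 bytes: K' = 64 3b 00 00.
K' ⊕ ipad = 52 0d 36 36.  K' ⊕ opad = 38 67 5c 5c.
Inner input = (K'⊕ipad) ∥ m = 52 0d 36 36 ∥ 6a.
Inner hash: even-index sum = 242 mod 256 = 242; odd-index sum = 67 mod 256 = 67 → f2 43.
Outer input = (K'⊕opad) ∥ inner = 38 67 5c 5c ∥ f2 43.
Outer hash (tag): even-index sum = 390 mod 256 = 134; odd-index sum = 262 mod 256 = 6 → 86 06.

8606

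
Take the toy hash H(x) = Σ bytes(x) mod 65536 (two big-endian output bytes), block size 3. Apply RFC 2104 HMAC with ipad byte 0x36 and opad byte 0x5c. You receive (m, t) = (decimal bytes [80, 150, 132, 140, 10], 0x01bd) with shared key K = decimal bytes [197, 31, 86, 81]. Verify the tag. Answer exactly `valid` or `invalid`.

valid

Key decimal bytes [197, 31, 86, 81] = c5 1f 56 51 is 4 bytes > B = 3, so hash it first: H(key) = 01 8b, then zero-pad to 3 bytes: K' = 01 8b 00.
K' ⊕ ipad = 37 bd 36; K' ⊕ opad = 5d d7 5c.
Inner hash: sum = 55+189+54+80+150+132+140+10 = 810 → 03 2a.
Outer hash (recomputed tag): sum = 93+215+92+3+42 = 445 → 01 bd.
Recomputed tag = 01bd; claimed = 01bd → match.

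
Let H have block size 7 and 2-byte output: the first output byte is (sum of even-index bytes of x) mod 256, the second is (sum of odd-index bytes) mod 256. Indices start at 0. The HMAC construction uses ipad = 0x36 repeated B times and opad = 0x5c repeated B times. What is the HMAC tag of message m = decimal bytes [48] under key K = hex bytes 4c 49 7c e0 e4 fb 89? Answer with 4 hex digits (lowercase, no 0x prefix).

Key hex bytes 4c 49 7c e0 e4 fb 89 is exactly B = 7 bytes: K' = 4c 49 7c e0 e4 fb 89.
K' ⊕ ipad = 7a 7f 4a d6 d2 cd bf.  K' ⊕ opad = 10 15 20 bc b8 a7 d5.
Inner input = (K'⊕ipad) ∥ m = 7a 7f 4a d6 d2 cd bf ∥ 30.
Inner hash: even-index sum = 597 mod 256 = 85; odd-index sum = 594 mod 256 = 82 → 55 52.
Outer input = (K'⊕opad) ∥ inner = 10 15 20 bc b8 a7 d5 ∥ 55 52.
Outer hash (tag): even-index sum = 527 mod 256 = 15; odd-index sum = 461 mod 256 = 205 → 0f cd.

0fcd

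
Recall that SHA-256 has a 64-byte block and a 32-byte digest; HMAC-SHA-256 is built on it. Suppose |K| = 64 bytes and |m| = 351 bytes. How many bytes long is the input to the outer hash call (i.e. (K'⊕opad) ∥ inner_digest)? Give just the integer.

Key is 64 ≤ 64 bytes, zero-padded: |K'| = 64.
Outer input = (K'⊕opad) ∥ H(inner) → 64 + 32 = 96 bytes.

96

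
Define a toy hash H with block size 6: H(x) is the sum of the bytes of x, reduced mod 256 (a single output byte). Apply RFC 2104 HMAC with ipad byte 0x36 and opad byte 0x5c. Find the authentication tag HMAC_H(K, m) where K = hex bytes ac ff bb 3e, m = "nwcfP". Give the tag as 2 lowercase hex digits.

Key hex bytes ac ff bb 3e is 4 bytes ≤ B = 6; zero-pad to 6 bytes: K' = ac ff bb 3e 00 00.
K' ⊕ ipad = 9a c9 8d 08 36 36.  K' ⊕ opad = f0 a3 e7 62 5c 5c.
Inner input = (K'⊕ipad) ∥ m = 9a c9 8d 08 36 36 ∥ 6e 77 63 66 50.
Inner hash: sum = 154+201+141+8+54+54+110+119+99+102+80 = 1122; mod 256 = 98 → 62.
Outer input = (K'⊕opad) ∥ inner = f0 a3 e7 62 5c 5c ∥ 62.
Outer hash (tag): sum = 240+163+231+98+92+92+98 = 1014; mod 256 = 246 → f6.

f6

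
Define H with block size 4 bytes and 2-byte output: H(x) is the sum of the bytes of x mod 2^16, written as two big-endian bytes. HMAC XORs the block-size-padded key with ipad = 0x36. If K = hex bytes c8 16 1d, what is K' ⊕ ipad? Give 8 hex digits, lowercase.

Key hex bytes c8 16 1d is 3 bytes ≤ B = 4; zero-pad to 4 bytes: K' = c8 16 1d 00.
XOR each byte with 0x36: c8⊕36=fe, 16⊕36=20, 1d⊕36=2b, 00⊕36=36.

fe202b36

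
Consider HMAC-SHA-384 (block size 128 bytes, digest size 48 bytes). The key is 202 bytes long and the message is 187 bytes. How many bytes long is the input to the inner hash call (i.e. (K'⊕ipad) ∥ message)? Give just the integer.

315

Key is 202 > 128 bytes, so it is hashed to 48 bytes then zero-padded to 128: |K'| = 128.
Inner input = (K'⊕ipad) ∥ m → 128 + 187 = 315 bytes.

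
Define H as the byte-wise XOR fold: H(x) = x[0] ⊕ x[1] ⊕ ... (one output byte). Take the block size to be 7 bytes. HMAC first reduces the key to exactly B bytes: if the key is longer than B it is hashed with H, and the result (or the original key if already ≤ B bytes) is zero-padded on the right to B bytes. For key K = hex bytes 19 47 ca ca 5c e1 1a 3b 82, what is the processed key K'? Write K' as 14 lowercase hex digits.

40000000000000

|K| = 9 > B = 7, so first hash the key.
H(K): XOR 19⊕47⊕ca⊕ca⊕5c⊕e1⊕1a⊕3b⊕82 = 40.
Zero-pad H(K) = 40 to 7 bytes: K' = 40 00 00 00 00 00 00.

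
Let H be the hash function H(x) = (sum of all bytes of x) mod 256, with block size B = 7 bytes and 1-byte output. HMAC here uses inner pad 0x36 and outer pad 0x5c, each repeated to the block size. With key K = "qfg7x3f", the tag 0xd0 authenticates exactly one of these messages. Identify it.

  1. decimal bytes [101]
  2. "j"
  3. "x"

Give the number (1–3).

2

Key "qfg7x3f" = 71 66 67 37 78 33 66 is exactly B = 7 bytes: K' = 71 66 67 37 78 33 66.
K' ⊕ ipad = 47 50 51 01 4e 05 50; K' ⊕ opad = 2d 3a 3b 6b 24 6f 3a.
m1: inner = H(47 50 51 01 4e 05 50 65) = f1; tag = H(2d 3a 3b 6b 24 6f 3a f1) = cb
m2: inner = H(47 50 51 01 4e 05 50 6a) = f6; tag = H(2d 3a 3b 6b 24 6f 3a f6) = d0 ← matches
m3: inner = H(47 50 51 01 4e 05 50 78) = 04; tag = H(2d 3a 3b 6b 24 6f 3a 04) = de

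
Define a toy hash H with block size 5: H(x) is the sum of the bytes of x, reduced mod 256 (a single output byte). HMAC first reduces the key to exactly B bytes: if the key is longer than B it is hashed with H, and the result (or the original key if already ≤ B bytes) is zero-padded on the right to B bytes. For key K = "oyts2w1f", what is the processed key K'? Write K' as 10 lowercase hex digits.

|K| = 8 > B = 5, so first hash the key.
H(K): sum = 111+121+116+115+50+119+49+102 = 783; mod 256 = 15 → 0f.
Zero-pad H(K) = 0f to 5 bytes: K' = 0f 00 00 00 00.

0f00000000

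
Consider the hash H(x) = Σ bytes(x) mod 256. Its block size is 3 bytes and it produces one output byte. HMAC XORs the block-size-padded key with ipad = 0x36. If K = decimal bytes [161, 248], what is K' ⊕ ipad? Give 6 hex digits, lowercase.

Key decimal bytes [161, 248] = a1 f8 is 2 bytes ≤ B = 3; zero-pad to 3 bytes: K' = a1 f8 00.
XOR each byte with 0x36: a1⊕36=97, f8⊕36=ce, 00⊕36=36.

97ce36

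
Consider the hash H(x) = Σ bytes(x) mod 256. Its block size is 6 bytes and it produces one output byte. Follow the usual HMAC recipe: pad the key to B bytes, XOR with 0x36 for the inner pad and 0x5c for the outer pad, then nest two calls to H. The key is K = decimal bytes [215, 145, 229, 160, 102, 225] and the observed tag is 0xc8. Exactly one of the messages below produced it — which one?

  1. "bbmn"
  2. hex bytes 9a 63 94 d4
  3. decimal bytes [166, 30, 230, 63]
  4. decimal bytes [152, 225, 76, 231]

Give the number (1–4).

4

Key decimal bytes [215, 145, 229, 160, 102, 225] = d7 91 e5 a0 66 e1 is exactly B = 6 bytes: K' = d7 91 e5 a0 66 e1.
K' ⊕ ipad = e1 a7 d3 96 50 d7; K' ⊕ opad = 8b cd b9 fc 3a bd.
m1: inner = H(e1 a7 d3 96 50 d7 62 62 6d 6e) = b7; tag = H(8b cd b9 fc 3a bd b7) = bb
m2: inner = H(e1 a7 d3 96 50 d7 9a 63 94 d4) = 7d; tag = H(8b cd b9 fc 3a bd 7d) = 81
m3: inner = H(e1 a7 d3 96 50 d7 a6 1e e6 3f) = 01; tag = H(8b cd b9 fc 3a bd 01) = 05
m4: inner = H(e1 a7 d3 96 50 d7 98 e1 4c e7) = c4; tag = H(8b cd b9 fc 3a bd c4) = c8 ← matches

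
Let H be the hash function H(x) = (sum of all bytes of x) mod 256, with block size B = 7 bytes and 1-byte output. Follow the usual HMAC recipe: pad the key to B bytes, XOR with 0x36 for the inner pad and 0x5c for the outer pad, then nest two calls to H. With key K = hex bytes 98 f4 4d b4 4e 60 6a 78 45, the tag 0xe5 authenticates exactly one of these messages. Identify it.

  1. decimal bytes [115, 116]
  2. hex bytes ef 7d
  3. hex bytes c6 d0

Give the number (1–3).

1

Key hex bytes 98 f4 4d b4 4e 60 6a 78 45 is 9 bytes > B = 7, so hash it first: H(key) = 62, then zero-pad to 7 bytes: K' = 62 00 00 00 00 00 00.
K' ⊕ ipad = 54 36 36 36 36 36 36; K' ⊕ opad = 3e 5c 5c 5c 5c 5c 5c.
m1: inner = H(54 36 36 36 36 36 36 73 74) = 7f; tag = H(3e 5c 5c 5c 5c 5c 5c 7f) = e5 ← matches
m2: inner = H(54 36 36 36 36 36 36 ef 7d) = 04; tag = H(3e 5c 5c 5c 5c 5c 5c 04) = 6a
m3: inner = H(54 36 36 36 36 36 36 c6 d0) = 2e; tag = H(3e 5c 5c 5c 5c 5c 5c 2e) = 94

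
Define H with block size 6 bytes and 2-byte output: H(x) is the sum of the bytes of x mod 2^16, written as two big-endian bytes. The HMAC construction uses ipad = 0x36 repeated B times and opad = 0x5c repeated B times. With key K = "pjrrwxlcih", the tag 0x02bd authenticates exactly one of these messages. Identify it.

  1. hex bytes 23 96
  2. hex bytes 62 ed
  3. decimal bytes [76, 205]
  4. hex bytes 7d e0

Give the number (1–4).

4

Key "pjrrwxlcih" = 70 6a 72 72 77 78 6c 63 69 68 is 10 bytes > B = 6, so hash it first: H(key) = 04 4d, then zero-pad to 6 bytes: K' = 04 4d 00 00 00 00.
K' ⊕ ipad = 32 7b 36 36 36 36; K' ⊕ opad = 58 11 5c 5c 5c 5c.
m1: inner = H(32 7b 36 36 36 36 23 96) = 02 3e; tag = H(58 11 5c 5c 5c 5c 02 3e) = 0219
m2: inner = H(32 7b 36 36 36 36 62 ed) = 02 d4; tag = H(58 11 5c 5c 5c 5c 02 d4) = 02af
m3: inner = H(32 7b 36 36 36 36 4c cd) = 02 9e; tag = H(58 11 5c 5c 5c 5c 02 9e) = 0279
m4: inner = H(32 7b 36 36 36 36 7d e0) = 02 e2; tag = H(58 11 5c 5c 5c 5c 02 e2) = 02bd ← matches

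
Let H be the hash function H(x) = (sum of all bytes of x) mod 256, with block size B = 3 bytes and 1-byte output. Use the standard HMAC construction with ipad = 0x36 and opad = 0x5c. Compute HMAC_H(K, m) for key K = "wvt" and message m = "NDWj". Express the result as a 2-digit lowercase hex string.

Key "wvt" = 77 76 74 is exactly B = 3 bytes: K' = 77 76 74.
K' ⊕ ipad = 41 40 42.  K' ⊕ opad = 2b 2a 28.
Inner input = (K'⊕ipad) ∥ m = 41 40 42 ∥ 4e 44 57 6a.
Inner hash: sum = 65+64+66+78+68+87+106 = 534; mod 256 = 22 → 16.
Outer input = (K'⊕opad) ∥ inner = 2b 2a 28 ∥ 16.
Outer hash (tag): sum = 43+42+40+22 = 147 → 93.

93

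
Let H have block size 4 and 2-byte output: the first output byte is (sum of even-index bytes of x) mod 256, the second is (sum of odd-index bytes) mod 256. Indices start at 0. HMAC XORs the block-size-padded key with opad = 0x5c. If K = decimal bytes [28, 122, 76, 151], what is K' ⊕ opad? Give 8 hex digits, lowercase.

Key decimal bytes [28, 122, 76, 151] = 1c 7a 4c 97 is exactly B = 4 bytes: K' = 1c 7a 4c 97.
XOR each byte with 0x5c: 1c⊕5c=40, 7a⊕5c=26, 4c⊕5c=10, 97⊕5c=cb.

402610cb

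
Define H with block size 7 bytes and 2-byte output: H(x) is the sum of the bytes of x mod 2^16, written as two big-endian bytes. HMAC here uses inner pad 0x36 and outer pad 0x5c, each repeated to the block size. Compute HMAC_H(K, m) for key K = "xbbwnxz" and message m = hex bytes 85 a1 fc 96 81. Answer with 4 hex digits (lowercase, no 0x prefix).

01ae

Key "xbbwnxz" = 78 62 62 77 6e 78 7a is exactly B = 7 bytes: K' = 78 62 62 77 6e 78 7a.
K' ⊕ ipad = 4e 54 54 41 58 4e 4c.  K' ⊕ opad = 24 3e 3e 2b 32 24 26.
Inner input = (K'⊕ipad) ∥ m = 4e 54 54 41 58 4e 4c ∥ 85 a1 fc 96 81.
Inner hash: sum = 78+84+84+65+88+78+76+133+161+252+150+129 = 1378 → 05 62.
Outer input = (K'⊕opad) ∥ inner = 24 3e 3e 2b 32 24 26 ∥ 05 62.
Outer hash (tag): sum = 36+62+62+43+50+36+38+5+98 = 430 → 01 ae.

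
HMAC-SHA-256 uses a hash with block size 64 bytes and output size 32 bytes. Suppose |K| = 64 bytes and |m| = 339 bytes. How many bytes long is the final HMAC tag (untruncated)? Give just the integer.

32

The tag is one SHA-256 digest: 32 bytes.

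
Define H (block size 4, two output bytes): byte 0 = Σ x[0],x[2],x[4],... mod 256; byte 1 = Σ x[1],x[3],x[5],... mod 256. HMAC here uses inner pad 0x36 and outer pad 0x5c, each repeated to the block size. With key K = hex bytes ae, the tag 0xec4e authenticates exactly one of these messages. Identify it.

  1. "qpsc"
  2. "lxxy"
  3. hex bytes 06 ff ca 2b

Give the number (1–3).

3

Key hex bytes ae is 1 byte ≤ B = 4; zero-pad to 4 bytes: K' = ae 00 00 00.
K' ⊕ ipad = 98 36 36 36; K' ⊕ opad = f2 5c 5c 5c.
m1: inner = H(98 36 36 36 71 70 73 63) = b2 3f; tag = H(f2 5c 5c 5c b2 3f) = 00f7
m2: inner = H(98 36 36 36 6c 78 78 79) = b2 5d; tag = H(f2 5c 5c 5c b2 5d) = 0015
m3: inner = H(98 36 36 36 06 ff ca 2b) = 9e 96; tag = H(f2 5c 5c 5c 9e 96) = ec4e ← matches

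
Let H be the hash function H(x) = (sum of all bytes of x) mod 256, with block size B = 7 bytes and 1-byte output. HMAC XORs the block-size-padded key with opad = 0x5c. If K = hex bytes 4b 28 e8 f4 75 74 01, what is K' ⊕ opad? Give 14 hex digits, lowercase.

Key hex bytes 4b 28 e8 f4 75 74 01 is exactly B = 7 bytes: K' = 4b 28 e8 f4 75 74 01.
XOR each byte with 0x5c: 4b⊕5c=17, 28⊕5c=74, e8⊕5c=b4, f4⊕5c=a8, 75⊕5c=29, 74⊕5c=28, 01⊕5c=5d.

1774b4a829285d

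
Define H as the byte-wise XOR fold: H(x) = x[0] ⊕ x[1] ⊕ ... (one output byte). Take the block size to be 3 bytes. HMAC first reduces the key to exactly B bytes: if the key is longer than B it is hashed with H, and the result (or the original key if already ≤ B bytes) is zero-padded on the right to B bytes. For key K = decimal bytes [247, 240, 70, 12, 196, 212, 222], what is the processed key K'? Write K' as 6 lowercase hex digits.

830000

|K| = 7 > B = 3, so first hash the key.
H(K): XOR f7⊕f0⊕46⊕0c⊕c4⊕d4⊕de = 83.
Zero-pad H(K) = 83 to 3 bytes: K' = 83 00 00.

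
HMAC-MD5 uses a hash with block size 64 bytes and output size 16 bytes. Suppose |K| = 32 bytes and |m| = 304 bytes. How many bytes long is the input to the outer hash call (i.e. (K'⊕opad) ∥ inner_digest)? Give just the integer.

Key is 32 ≤ 64 bytes, zero-padded: |K'| = 64.
Outer input = (K'⊕opad) ∥ H(inner) → 64 + 16 = 80 bytes.

80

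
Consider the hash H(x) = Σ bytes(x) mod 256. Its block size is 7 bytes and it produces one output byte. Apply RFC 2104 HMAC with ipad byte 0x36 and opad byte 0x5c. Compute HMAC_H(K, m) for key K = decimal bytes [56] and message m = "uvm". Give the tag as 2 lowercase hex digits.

Key decimal bytes [56] = 38 is 1 byte ≤ B = 7; zero-pad to 7 bytes: K' = 38 00 00 00 00 00 00.
K' ⊕ ipad = 0e 36 36 36 36 36 36.  K' ⊕ opad = 64 5c 5c 5c 5c 5c 5c.
Inner input = (K'⊕ipad) ∥ m = 0e 36 36 36 36 36 36 ∥ 75 76 6d.
Inner hash: sum = 14+54+54+54+54+54+54+117+118+109 = 682; mod 256 = 170 → aa.
Outer input = (K'⊕opad) ∥ inner = 64 5c 5c 5c 5c 5c 5c ∥ aa.
Outer hash (tag): sum = 100+92+92+92+92+92+92+170 = 822; mod 256 = 54 → 36.

36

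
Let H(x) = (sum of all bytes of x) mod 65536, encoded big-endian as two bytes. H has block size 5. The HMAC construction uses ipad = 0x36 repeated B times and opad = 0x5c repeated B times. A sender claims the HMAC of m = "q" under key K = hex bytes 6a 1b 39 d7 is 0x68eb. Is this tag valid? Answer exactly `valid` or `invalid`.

Key hex bytes 6a 1b 39 d7 is 4 bytes ≤ B = 5; zero-pad to 5 bytes: K' = 6a 1b 39 d7 00.
K' ⊕ ipad = 5c 2d 0f e1 36; K' ⊕ opad = 36 47 65 8b 5c.
Inner hash: sum = 92+45+15+225+54+113 = 544 → 02 20.
Outer hash (recomputed tag): sum = 54+71+101+139+92+2+32 = 491 → 01 eb.
Recomputed tag = 01eb; claimed = 68eb → mismatch.

invalid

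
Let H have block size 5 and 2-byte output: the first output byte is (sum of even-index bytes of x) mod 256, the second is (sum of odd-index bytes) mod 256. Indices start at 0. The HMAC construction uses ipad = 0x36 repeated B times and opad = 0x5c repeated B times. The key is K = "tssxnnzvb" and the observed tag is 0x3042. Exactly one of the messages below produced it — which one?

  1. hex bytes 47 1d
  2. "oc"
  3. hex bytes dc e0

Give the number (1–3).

Key "tssxnnzvb" = 74 73 73 78 6e 6e 7a 76 62 is 9 bytes > B = 5, so hash it first: H(key) = 31 cf, then zero-pad to 5 bytes: K' = 31 cf 00 00 00.
K' ⊕ ipad = 07 f9 36 36 36; K' ⊕ opad = 6d 93 5c 5c 5c.
m1: inner = H(07 f9 36 36 36 47 1d) = 90 76; tag = H(6d 93 5c 5c 5c 90 76) = 9b7f
m2: inner = H(07 f9 36 36 36 6f 63) = d6 9e; tag = H(6d 93 5c 5c 5c d6 9e) = c3c5
m3: inner = H(07 f9 36 36 36 dc e0) = 53 0b; tag = H(6d 93 5c 5c 5c 53 0b) = 3042 ← matches

3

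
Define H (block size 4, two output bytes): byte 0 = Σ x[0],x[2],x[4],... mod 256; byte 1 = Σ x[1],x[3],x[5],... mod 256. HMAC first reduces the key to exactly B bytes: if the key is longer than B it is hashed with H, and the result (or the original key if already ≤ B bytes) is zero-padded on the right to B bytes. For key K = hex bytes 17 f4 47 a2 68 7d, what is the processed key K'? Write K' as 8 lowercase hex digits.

|K| = 6 > B = 4, so first hash the key.
H(K): even-index sum = 198 mod 256 = 198; odd-index sum = 531 mod 256 = 19 → c6 13.
Zero-pad H(K) = c6 13 to 4 bytes: K' = c6 13 00 00.

c6130000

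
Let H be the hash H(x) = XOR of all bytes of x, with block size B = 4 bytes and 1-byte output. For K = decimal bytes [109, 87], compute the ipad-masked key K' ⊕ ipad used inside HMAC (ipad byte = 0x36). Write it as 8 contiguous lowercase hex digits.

Key decimal bytes [109, 87] = 6d 57 is 2 bytes ≤ B = 4; zero-pad to 4 bytes: K' = 6d 57 00 00.
XOR each byte with 0x36: 6d⊕36=5b, 57⊕36=61, 00⊕36=36, 00⊕36=36.

5b613636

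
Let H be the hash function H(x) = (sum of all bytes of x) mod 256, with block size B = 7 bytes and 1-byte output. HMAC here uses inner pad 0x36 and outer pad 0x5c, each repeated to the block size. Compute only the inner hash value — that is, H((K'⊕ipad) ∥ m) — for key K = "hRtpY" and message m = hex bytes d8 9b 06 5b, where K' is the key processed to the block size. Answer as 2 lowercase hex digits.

f9

Key "hRtpY" = 68 52 74 70 59 is 5 bytes ≤ B = 7; zero-pad to 7 bytes: K' = 68 52 74 70 59 00 00.
K' ⊕ ipad = 5e 64 42 46 6f 36 36.
Inner input = 5e 64 42 46 6f 36 36 ∥ d8 9b 06 5b.
Inner hash: sum = 94+100+66+70+111+54+54+216+155+6+91 = 1017; mod 256 = 249 → f9.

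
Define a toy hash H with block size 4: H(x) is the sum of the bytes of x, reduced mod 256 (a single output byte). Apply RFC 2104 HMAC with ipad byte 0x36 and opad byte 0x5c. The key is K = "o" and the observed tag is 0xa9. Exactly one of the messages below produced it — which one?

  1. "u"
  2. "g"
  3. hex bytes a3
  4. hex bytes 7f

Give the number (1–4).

2

Key "o" = 6f is 1 byte ≤ B = 4; zero-pad to 4 bytes: K' = 6f 00 00 00.
K' ⊕ ipad = 59 36 36 36; K' ⊕ opad = 33 5c 5c 5c.
m1: inner = H(59 36 36 36 75) = 70; tag = H(33 5c 5c 5c 70) = b7
m2: inner = H(59 36 36 36 67) = 62; tag = H(33 5c 5c 5c 62) = a9 ← matches
m3: inner = H(59 36 36 36 a3) = 9e; tag = H(33 5c 5c 5c 9e) = e5
m4: inner = H(59 36 36 36 7f) = 7a; tag = H(33 5c 5c 5c 7a) = c1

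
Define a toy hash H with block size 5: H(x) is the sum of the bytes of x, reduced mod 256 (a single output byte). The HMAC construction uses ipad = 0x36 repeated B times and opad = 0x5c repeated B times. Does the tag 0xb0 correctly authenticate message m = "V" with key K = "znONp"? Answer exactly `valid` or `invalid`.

invalid

Key "znONp" = 7a 6e 4f 4e 70 is exactly B = 5 bytes: K' = 7a 6e 4f 4e 70.
K' ⊕ ipad = 4c 58 79 78 46; K' ⊕ opad = 26 32 13 12 2c.
Inner hash: sum = 76+88+121+120+70+86 = 561; mod 256 = 49 → 31.
Outer hash (recomputed tag): sum = 38+50+19+18+44+49 = 218 → da.
Recomputed tag = da; claimed = b0 → mismatch.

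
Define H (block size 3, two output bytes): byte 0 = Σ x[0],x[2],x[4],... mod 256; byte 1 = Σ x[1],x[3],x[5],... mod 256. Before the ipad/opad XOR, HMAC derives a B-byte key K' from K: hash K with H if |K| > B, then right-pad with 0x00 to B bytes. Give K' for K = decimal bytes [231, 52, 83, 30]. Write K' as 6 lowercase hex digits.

3a5200

|K| = 4 > B = 3, so first hash the key.
H(K): even-index sum = 314 mod 256 = 58; odd-index sum = 82 mod 256 = 82 → 3a 52.
Zero-pad H(K) = 3a 52 to 3 bytes: K' = 3a 52 00.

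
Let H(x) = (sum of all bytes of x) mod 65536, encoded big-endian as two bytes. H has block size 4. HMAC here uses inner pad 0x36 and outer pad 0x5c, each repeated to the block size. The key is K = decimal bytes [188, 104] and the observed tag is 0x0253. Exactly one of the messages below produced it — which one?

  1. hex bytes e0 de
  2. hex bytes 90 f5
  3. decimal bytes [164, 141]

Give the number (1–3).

Key decimal bytes [188, 104] = bc 68 is 2 bytes ≤ B = 4; zero-pad to 4 bytes: K' = bc 68 00 00.
K' ⊕ ipad = 8a 5e 36 36; K' ⊕ opad = e0 34 5c 5c.
m1: inner = H(8a 5e 36 36 e0 de) = 03 12; tag = H(e0 34 5c 5c 03 12) = 01e1
m2: inner = H(8a 5e 36 36 90 f5) = 02 d9; tag = H(e0 34 5c 5c 02 d9) = 02a7
m3: inner = H(8a 5e 36 36 a4 8d) = 02 85; tag = H(e0 34 5c 5c 02 85) = 0253 ← matches

3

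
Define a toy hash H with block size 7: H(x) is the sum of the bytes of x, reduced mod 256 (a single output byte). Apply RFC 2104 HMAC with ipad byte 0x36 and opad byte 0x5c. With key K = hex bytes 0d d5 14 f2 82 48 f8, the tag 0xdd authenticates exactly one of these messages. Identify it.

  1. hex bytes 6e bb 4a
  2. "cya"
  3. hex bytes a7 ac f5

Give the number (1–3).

1

Key hex bytes 0d d5 14 f2 82 48 f8 is exactly B = 7 bytes: K' = 0d d5 14 f2 82 48 f8.
K' ⊕ ipad = 3b e3 22 c4 b4 7e ce; K' ⊕ opad = 51 89 48 ae de 14 a4.
m1: inner = H(3b e3 22 c4 b4 7e ce 6e bb 4a) = 77; tag = H(51 89 48 ae de 14 a4 77) = dd ← matches
m2: inner = H(3b e3 22 c4 b4 7e ce 63 79 61) = 41; tag = H(51 89 48 ae de 14 a4 41) = a7
m3: inner = H(3b e3 22 c4 b4 7e ce a7 ac f5) = 4c; tag = H(51 89 48 ae de 14 a4 4c) = b2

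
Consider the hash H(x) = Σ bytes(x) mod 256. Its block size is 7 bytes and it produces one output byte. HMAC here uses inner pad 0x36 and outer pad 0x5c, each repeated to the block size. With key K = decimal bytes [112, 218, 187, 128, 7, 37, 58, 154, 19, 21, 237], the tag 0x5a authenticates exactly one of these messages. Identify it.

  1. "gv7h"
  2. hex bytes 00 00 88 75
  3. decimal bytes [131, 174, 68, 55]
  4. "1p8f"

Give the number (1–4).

1

Key decimal bytes [112, 218, 187, 128, 7, 37, 58, 154, 19, 21, 237] = 70 da bb 80 07 25 3a 9a 13 15 ed is 11 bytes > B = 7, so hash it first: H(key) = 9a, then zero-pad to 7 bytes: K' = 9a 00 00 00 00 00 00.
K' ⊕ ipad = ac 36 36 36 36 36 36; K' ⊕ opad = c6 5c 5c 5c 5c 5c 5c.
m1: inner = H(ac 36 36 36 36 36 36 67 76 37 68) = 6c; tag = H(c6 5c 5c 5c 5c 5c 5c 6c) = 5a ← matches
m2: inner = H(ac 36 36 36 36 36 36 00 00 88 75) = ed; tag = H(c6 5c 5c 5c 5c 5c 5c ed) = db
m3: inner = H(ac 36 36 36 36 36 36 83 ae 44 37) = 9c; tag = H(c6 5c 5c 5c 5c 5c 5c 9c) = 8a
m4: inner = H(ac 36 36 36 36 36 36 31 70 38 66) = 2f; tag = H(c6 5c 5c 5c 5c 5c 5c 2f) = 1d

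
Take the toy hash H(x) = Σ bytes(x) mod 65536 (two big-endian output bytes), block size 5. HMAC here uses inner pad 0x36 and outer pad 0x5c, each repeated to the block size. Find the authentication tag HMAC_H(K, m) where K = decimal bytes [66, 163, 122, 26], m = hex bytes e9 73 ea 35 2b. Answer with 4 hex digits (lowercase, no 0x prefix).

Key decimal bytes [66, 163, 122, 26] = 42 a3 7a 1a is 4 bytes ≤ B = 5; zero-pad to 5 bytes: K' = 42 a3 7a 1a 00.
K' ⊕ ipad = 74 95 4c 2c 36.  K' ⊕ opad = 1e ff 26 46 5c.
Inner input = (K'⊕ipad) ∥ m = 74 95 4c 2c 36 ∥ e9 73 ea 35 2b.
Inner hash: sum = 116+149+76+44+54+233+115+234+53+43 = 1117 → 04 5d.
Outer input = (K'⊕opad) ∥ inner = 1e ff 26 46 5c ∥ 04 5d.
Outer hash (tag): sum = 30+255+38+70+92+4+93 = 582 → 02 46.

0246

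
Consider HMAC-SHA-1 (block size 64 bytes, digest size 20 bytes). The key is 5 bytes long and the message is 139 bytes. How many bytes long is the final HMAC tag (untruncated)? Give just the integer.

20

The tag is one SHA-1 digest: 20 bytes.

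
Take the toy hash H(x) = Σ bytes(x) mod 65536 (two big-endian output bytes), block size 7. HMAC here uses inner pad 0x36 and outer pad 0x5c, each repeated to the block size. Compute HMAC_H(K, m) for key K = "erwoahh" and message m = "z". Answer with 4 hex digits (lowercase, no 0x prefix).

Key "erwoahh" = 65 72 77 6f 61 68 68 is exactly B = 7 bytes: K' = 65 72 77 6f 61 68 68.
K' ⊕ ipad = 53 44 41 59 57 5e 5e.  K' ⊕ opad = 39 2e 2b 33 3d 34 34.
Inner input = (K'⊕ipad) ∥ m = 53 44 41 59 57 5e 5e ∥ 7a.
Inner hash: sum = 83+68+65+89+87+94+94+122 = 702 → 02 be.
Outer input = (K'⊕opad) ∥ inner = 39 2e 2b 33 3d 34 34 ∥ 02 be.
Outer hash (tag): sum = 57+46+43+51+61+52+52+2+190 = 554 → 02 2a.

022a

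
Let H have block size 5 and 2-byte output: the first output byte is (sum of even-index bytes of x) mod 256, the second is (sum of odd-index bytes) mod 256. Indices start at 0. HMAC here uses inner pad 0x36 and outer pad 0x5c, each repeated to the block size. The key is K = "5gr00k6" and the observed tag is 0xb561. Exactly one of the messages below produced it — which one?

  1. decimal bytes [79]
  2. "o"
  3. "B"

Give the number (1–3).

3

Key "5gr00k6" = 35 67 72 30 30 6b 36 is 7 bytes > B = 5, so hash it first: H(key) = 0d 02, then zero-pad to 5 bytes: K' = 0d 02 00 00 00.
K' ⊕ ipad = 3b 34 36 36 36; K' ⊕ opad = 51 5e 5c 5c 5c.
m1: inner = H(3b 34 36 36 36 4f) = a7 b9; tag = H(51 5e 5c 5c 5c a7 b9) = c261
m2: inner = H(3b 34 36 36 36 6f) = a7 d9; tag = H(51 5e 5c 5c 5c a7 d9) = e261
m3: inner = H(3b 34 36 36 36 42) = a7 ac; tag = H(51 5e 5c 5c 5c a7 ac) = b561 ← matches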